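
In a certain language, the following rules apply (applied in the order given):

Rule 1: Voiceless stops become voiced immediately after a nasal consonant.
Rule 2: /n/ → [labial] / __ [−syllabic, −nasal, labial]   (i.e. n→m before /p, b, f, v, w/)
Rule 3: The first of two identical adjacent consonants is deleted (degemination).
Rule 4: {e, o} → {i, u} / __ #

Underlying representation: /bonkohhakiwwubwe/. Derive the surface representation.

bongohakiwubwi

Rule 1 (post-nasal voicing): /k/ is a voiceless stop immediately after the nasal /n/, so it voices to [g]. /bonkohhakiwwubwe/ → bongohhakiwwubwe.
Rule 2 (nasal place assimilation): no segment meets the environment; /bongohhakiwwubwe/ is unchanged.
Rule 3 (degemination): /hh/ is a geminate; the first /h/ deletes. /ww/ is a geminate; the first /w/ deletes. /bongohhakiwwubwe/ → bongohakiwubwe.
Rule 4 (final vowel raising): /e/ is a mid vowel in word-final position, so it raises to [i]. /bongohakiwubwe/ → bongohakiwubwi.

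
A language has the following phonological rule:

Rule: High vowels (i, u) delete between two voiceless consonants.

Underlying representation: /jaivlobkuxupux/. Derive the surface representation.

/u/ is a high vowel flanked by voiceless consonants /k/ and /x/, so it deletes.
/u/ is a high vowel flanked by voiceless consonants /x/ and /p/, so it deletes.
/u/ is a high vowel flanked by voiceless consonants /p/ and /x/, so it deletes.
Surface form: [jaivlobkxpx].

jaivlobkxpx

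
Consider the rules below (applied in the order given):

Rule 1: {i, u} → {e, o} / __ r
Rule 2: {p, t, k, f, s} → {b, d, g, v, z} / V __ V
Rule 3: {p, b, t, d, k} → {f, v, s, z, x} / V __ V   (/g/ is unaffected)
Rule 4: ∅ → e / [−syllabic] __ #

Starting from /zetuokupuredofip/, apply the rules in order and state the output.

Rule 1 (pre-rhotic lowering): /u/ is a high vowel immediately before /r/, so it lowers to [o]. /zetuokupuredofip/ → zetuokuporedofip.
Rule 2 (intervocalic voicing): /t/ is a voiceless obstruent between vowels /e/ and /u/, so it voices to [d]. /k/ is a voiceless obstruent between vowels /o/ and /u/, so it voices to [g]. /p/ is a voiceless obstruent between vowels /u/ and /o/, so it voices to [b]. /f/ is a voiceless obstruent between vowels /o/ and /i/, so it voices to [v]. /zetuokuporedofip/ → zeduoguboredovip.
Rule 3 (intervocalic spirantization): /d/ is a stop between vowels /e/ and /u/, so it spirantizes to the fricative [z]. /b/ is a stop between vowels /u/ and /o/, so it spirantizes to the fricative [v]. /d/ is a stop between vowels /e/ and /o/, so it spirantizes to the fricative [z]. /zeduoguboredovip/ → zezuoguvorezovip.
Rule 4 (final e-epenthesis): the form ends in the consonant /p/, so [e] is inserted word-finally. /zezuoguvorezovip/ → zezuoguvorezovipe.

zezuoguvorezovipe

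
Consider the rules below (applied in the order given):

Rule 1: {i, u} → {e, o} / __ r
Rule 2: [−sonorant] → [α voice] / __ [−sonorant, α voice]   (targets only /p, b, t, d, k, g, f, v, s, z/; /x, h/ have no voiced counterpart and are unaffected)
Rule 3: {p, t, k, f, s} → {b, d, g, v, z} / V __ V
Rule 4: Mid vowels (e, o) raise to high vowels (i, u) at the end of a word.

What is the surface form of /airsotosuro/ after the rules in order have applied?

aersodozoru

Rule 1 (pre-rhotic lowering): /i/ is a high vowel immediately before /r/, so it lowers to [e]. /u/ is a high vowel immediately before /r/, so it lowers to [o]. /airsotosuro/ → aersotosoro.
Rule 2 (regressive voicing assimilation): no segment meets the environment; /aersotosoro/ is unchanged.
Rule 3 (intervocalic voicing): /t/ is a voiceless obstruent between vowels /o/ and /o/, so it voices to [d]. /s/ is a voiceless obstruent between vowels /o/ and /o/, so it voices to [z]. /aersotosoro/ → aersodozoro.
Rule 4 (final vowel raising): /o/ is a mid vowel in word-final position, so it raises to [u]. /aersodozoro/ → aersodozoru.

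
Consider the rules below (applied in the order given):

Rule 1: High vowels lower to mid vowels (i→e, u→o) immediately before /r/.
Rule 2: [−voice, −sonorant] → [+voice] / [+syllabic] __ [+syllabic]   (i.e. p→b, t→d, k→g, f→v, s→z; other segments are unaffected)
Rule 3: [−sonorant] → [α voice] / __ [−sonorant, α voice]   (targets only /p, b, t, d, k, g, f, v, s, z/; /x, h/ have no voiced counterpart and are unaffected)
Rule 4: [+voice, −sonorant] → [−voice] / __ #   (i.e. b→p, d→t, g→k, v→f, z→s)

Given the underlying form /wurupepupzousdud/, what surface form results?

worubebubzouzdut

Rule 1 (pre-rhotic lowering): /u/ is a high vowel immediately before /r/, so it lowers to [o]. /wurupepupzousdud/ → worupepupzousdud.
Rule 2 (intervocalic voicing): /p/ is a voiceless obstruent between vowels /u/ and /e/, so it voices to [b]. /p/ is a voiceless obstruent between vowels /e/ and /u/, so it voices to [b]. /worupepupzousdud/ → worubebupzousdud.
Rule 3 (regressive voicing assimilation): /p/ precedes the voiced obstruent /z/, so it voices to [b] by assimilation. /s/ precedes the voiced obstruent /d/, so it voices to [z] by assimilation. /worubebupzousdud/ → worubebubzouzdud.
Rule 4 (final devoicing): /d/ is a voiced obstruent in word-final position, so it devoices to [t]. /worubebubzouzdud/ → worubebubzouzdut.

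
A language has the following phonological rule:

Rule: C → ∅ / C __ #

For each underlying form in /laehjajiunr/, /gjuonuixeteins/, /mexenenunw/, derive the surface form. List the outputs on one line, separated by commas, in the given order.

/laehjajiunr/: /r/ is the second consonant of a word-final cluster /nr/, so it deletes. → [laehjajiun].
/gjuonuixeteins/: /s/ is the second consonant of a word-final cluster /ns/, so it deletes. → [gjuonuixetein].
/mexenenunw/: /w/ is the second consonant of a word-final cluster /nw/, so it deletes. → [mexenenun].

laehjajiun, gjuonuixetein, mexenenun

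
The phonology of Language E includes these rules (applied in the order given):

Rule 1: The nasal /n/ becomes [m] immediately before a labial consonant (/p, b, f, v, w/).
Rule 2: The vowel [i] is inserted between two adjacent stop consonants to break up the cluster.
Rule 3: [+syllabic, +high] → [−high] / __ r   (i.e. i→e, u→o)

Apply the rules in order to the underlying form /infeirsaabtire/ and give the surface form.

imfeersaabitere

Rule 1 (nasal place assimilation): /n/ precedes the labial consonant /f/, so it assimilates in place to [m]. /infeirsaabtire/ → imfeirsaabtire.
Rule 2 (stop-cluster i-epenthesis): /b/ and /t/ form a stop–stop cluster, so [i] is inserted between them. /imfeirsaabtire/ → imfeirsaabitire.
Rule 3 (pre-rhotic lowering): /i/ is a high vowel immediately before /r/, so it lowers to [e]. /i/ is a high vowel immediately before /r/, so it lowers to [e]. /imfeirsaabitire/ → imfeersaabitere.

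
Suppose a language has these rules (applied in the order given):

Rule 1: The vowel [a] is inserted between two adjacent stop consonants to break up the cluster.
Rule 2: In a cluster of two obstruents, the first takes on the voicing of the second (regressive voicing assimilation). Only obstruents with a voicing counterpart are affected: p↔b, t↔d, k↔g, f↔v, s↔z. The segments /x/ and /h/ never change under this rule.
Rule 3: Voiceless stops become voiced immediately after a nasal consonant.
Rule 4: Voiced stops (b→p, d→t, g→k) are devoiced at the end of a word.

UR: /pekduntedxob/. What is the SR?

Rule 1 (stop-cluster a-epenthesis): /k/ and /d/ form a stop–stop cluster, so [a] is inserted between them. /pekduntedxob/ → pekaduntedxob.
Rule 2 (regressive voicing assimilation): /d/ precedes the voiceless obstruent /x/, so it devoices to [t] by assimilation. /pekaduntedxob/ → pekaduntetxob.
Rule 3 (post-nasal voicing): /t/ is a voiceless stop immediately after the nasal /n/, so it voices to [d]. /pekaduntetxob/ → pekadundetxob.
Rule 4 (final devoicing): /b/ is a voiced stop in word-final position, so it devoices to [p]. /pekadundetxob/ → pekadundetxop.

pekadundetxop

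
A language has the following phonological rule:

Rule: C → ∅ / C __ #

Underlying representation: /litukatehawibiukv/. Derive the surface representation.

litukatehawibiuk

/v/ is the second consonant of a word-final cluster /kv/, so it deletes.
Surface form: [litukatehawibiuk].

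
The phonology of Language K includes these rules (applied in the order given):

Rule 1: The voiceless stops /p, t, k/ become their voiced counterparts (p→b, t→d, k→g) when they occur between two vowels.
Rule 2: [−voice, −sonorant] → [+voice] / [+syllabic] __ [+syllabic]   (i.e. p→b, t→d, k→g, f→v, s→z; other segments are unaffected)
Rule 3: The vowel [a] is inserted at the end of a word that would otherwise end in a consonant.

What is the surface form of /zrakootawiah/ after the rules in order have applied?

Rule 1 (intervocalic voicing): /k/ is a voiceless stop between vowels /a/ and /o/, so it voices to [g]. /t/ is a voiceless stop between vowels /o/ and /a/, so it voices to [d]. /zrakootawiah/ → zragoodawiah.
Rule 2 (intervocalic voicing): no segment meets the environment; /zragoodawiah/ is unchanged.
Rule 3 (final a-epenthesis): the form ends in the consonant /h/, so [a] is inserted word-finally. /zragoodawiah/ → zragoodawiaha.

zragoodawiaha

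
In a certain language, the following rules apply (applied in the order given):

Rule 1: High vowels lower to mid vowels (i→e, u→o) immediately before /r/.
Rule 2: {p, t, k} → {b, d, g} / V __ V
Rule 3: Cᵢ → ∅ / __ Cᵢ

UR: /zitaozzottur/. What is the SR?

zidaozotor

Rule 1 (pre-rhotic lowering): /u/ is a high vowel immediately before /r/, so it lowers to [o]. /zitaozzottur/ → zitaozzottor.
Rule 2 (intervocalic voicing): /t/ is a voiceless stop between vowels /i/ and /a/, so it voices to [d]. /zitaozzottor/ → zidaozzottor.
Rule 3 (degemination): /zz/ is a geminate; the first /z/ deletes. /tt/ is a geminate; the first /t/ deletes. /zidaozzottor/ → zidaozotor.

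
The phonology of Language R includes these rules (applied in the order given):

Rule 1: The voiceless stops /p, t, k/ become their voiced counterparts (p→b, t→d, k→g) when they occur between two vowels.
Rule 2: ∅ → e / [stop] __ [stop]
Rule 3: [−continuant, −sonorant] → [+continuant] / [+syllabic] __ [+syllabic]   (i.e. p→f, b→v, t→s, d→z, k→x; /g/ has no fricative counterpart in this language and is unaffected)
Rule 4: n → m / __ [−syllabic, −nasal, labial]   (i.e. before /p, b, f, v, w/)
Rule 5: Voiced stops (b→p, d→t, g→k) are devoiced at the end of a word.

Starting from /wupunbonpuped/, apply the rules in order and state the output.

wuvumbompuvet

Rule 1 (intervocalic voicing): /p/ is a voiceless stop between vowels /u/ and /u/, so it voices to [b]. /p/ is a voiceless stop between vowels /u/ and /e/, so it voices to [b]. /wupunbonpuped/ → wubunbonpubed.
Rule 2 (stop-cluster e-epenthesis): no segment meets the environment; /wubunbonpubed/ is unchanged.
Rule 3 (intervocalic spirantization): /b/ is a stop between vowels /u/ and /u/, so it spirantizes to the fricative [v]. /b/ is a stop between vowels /u/ and /e/, so it spirantizes to the fricative [v]. /wubunbonpubed/ → wuvunbonpuved.
Rule 4 (nasal place assimilation): /n/ precedes the labial consonant /b/, so it assimilates in place to [m]. /n/ precedes the labial consonant /p/, so it assimilates in place to [m]. /wuvunbonpuved/ → wuvumbompuved.
Rule 5 (final devoicing): /d/ is a voiced stop in word-final position, so it devoices to [t]. /wuvumbompuved/ → wuvumbompuvet.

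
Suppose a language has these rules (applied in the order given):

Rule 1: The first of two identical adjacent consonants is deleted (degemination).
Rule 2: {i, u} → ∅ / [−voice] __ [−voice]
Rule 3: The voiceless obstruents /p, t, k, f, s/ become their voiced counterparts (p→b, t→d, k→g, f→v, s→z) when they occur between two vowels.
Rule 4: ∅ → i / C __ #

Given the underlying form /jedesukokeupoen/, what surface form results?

jedeskogeuboeni

Rule 1 (degemination): no segment meets the environment; /jedesukokeupoen/ is unchanged.
Rule 2 (high vowel syncope): /u/ is a high vowel flanked by voiceless consonants /s/ and /k/, so it deletes. /jedesukokeupoen/ → jedeskokeupoen.
Rule 3 (intervocalic voicing): /k/ is a voiceless obstruent between vowels /o/ and /e/, so it voices to [g]. /p/ is a voiceless obstruent between vowels /u/ and /o/, so it voices to [b]. /jedeskokeupoen/ → jedeskogeuboen.
Rule 4 (final i-epenthesis): the form ends in the consonant /n/, so [i] is inserted word-finally. /jedeskogeuboen/ → jedeskogeuboeni.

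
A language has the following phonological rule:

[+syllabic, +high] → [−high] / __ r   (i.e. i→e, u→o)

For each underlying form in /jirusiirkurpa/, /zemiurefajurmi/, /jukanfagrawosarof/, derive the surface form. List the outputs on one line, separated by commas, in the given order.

/jirusiirkurpa/: /i/ is a high vowel immediately before /r/, so it lowers to [e]. /i/ is a high vowel immediately before /r/, so it lowers to [e]. /u/ is a high vowel immediately before /r/, so it lowers to [o]. → [jerusierkorpa].
/zemiurefajurmi/: /u/ is a high vowel immediately before /r/, so it lowers to [o]. /u/ is a high vowel immediately before /r/, so it lowers to [o]. → [zemiorefajormi].
/jukanfagrawosarof/: the rule's environment is not met; surfaces unchanged as [jukanfagrawosarof].

jerusierkorpa, zemiorefajormi, jukanfagrawosarof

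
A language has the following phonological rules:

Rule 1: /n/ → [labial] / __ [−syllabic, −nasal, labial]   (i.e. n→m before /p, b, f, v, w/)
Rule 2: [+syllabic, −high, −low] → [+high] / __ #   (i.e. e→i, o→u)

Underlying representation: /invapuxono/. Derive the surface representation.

Rule 1 (nasal place assimilation): /n/ precedes the labial consonant /v/, so it assimilates in place to [m]. /invapuxono/ → imvapuxono.
Rule 2 (final vowel raising): /o/ is a mid vowel in word-final position, so it raises to [u]. /imvapuxono/ → imvapuxonu.

imvapuxonu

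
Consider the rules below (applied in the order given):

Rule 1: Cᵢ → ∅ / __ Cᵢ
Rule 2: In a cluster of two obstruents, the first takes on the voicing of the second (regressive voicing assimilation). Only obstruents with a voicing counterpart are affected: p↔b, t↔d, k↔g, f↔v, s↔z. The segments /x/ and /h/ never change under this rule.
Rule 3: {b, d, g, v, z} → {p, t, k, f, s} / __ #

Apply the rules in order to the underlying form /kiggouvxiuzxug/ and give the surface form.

Rule 1 (degemination): /gg/ is a geminate; the first /g/ deletes. /kiggouvxiuzxug/ → kigouvxiuzxug.
Rule 2 (regressive voicing assimilation): /v/ precedes the voiceless obstruent /x/, so it devoices to [f] by assimilation. /z/ precedes the voiceless obstruent /x/, so it devoices to [s] by assimilation. /kigouvxiuzxug/ → kigoufxiusxug.
Rule 3 (final devoicing): /g/ is a voiced obstruent in word-final position, so it devoices to [k]. /kigoufxiusxug/ → kigoufxiusxuk.

kigoufxiusxuk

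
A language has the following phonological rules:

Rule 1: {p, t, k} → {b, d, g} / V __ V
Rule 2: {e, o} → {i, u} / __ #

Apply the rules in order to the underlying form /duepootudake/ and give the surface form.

dueboodudagi

Rule 1 (intervocalic voicing): /p/ is a voiceless stop between vowels /e/ and /o/, so it voices to [b]. /t/ is a voiceless stop between vowels /o/ and /u/, so it voices to [d]. /k/ is a voiceless stop between vowels /a/ and /e/, so it voices to [g]. /duepootudake/ → dueboodudage.
Rule 2 (final vowel raising): /e/ is a mid vowel in word-final position, so it raises to [i]. /dueboodudage/ → dueboodudagi.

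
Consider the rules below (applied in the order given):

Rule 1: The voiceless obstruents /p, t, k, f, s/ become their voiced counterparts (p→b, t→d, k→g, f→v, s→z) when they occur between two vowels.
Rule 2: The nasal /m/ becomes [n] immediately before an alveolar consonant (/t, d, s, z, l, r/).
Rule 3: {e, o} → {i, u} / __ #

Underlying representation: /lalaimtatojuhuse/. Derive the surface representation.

Rule 1 (intervocalic voicing): /t/ is a voiceless obstruent between vowels /a/ and /o/, so it voices to [d]. /s/ is a voiceless obstruent between vowels /u/ and /e/, so it voices to [z]. /lalaimtatojuhuse/ → lalaimtadojuhuze.
Rule 2 (nasal place assimilation): /m/ precedes the alveolar consonant /t/, so it assimilates in place to [n]. /lalaimtadojuhuze/ → lalaintadojuhuze.
Rule 3 (final vowel raising): /e/ is a mid vowel in word-final position, so it raises to [i]. /lalaintadojuhuze/ → lalaintadojuhuzi.

lalaintadojuhuzi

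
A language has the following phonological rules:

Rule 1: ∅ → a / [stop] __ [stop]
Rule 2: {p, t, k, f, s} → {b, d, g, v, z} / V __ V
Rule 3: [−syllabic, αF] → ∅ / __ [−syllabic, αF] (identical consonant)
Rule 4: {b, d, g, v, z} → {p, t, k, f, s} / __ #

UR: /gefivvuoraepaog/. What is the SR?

Rule 1 (stop-cluster a-epenthesis): no segment meets the environment; /gefivvuoraepaog/ is unchanged.
Rule 2 (intervocalic voicing): /f/ is a voiceless obstruent between vowels /e/ and /i/, so it voices to [v]. /p/ is a voiceless obstruent between vowels /e/ and /a/, so it voices to [b]. /gefivvuoraepaog/ → gevivvuoraebaog.
Rule 3 (degemination): /vv/ is a geminate; the first /v/ deletes. /gevivvuoraebaog/ → gevivuoraebaog.
Rule 4 (final devoicing): /g/ is a voiced obstruent in word-final position, so it devoices to [k]. /gevivuoraebaog/ → gevivuoraebaok.

gevivuoraebaok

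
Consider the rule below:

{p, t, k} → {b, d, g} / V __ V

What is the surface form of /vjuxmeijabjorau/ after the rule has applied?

vjuxmeijabjorau

No segment of /vjuxmeijabjorau/ meets the structural description of the rule, so the form surfaces unchanged.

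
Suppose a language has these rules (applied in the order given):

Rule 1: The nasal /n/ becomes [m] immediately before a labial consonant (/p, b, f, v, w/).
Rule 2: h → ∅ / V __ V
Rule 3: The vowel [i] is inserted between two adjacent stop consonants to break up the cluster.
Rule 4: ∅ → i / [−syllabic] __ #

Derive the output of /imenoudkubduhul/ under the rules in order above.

imenoudikubiduuli

Rule 1 (nasal place assimilation): no segment meets the environment; /imenoudkubduhul/ is unchanged.
Rule 2 (intervocalic h-deletion): /h/ occurs between vowels /u/ and /u/, so it deletes. /imenoudkubduhul/ → imenoudkubduul.
Rule 3 (stop-cluster i-epenthesis): /d/ and /k/ form a stop–stop cluster, so [i] is inserted between them. /b/ and /d/ form a stop–stop cluster, so [i] is inserted between them. /imenoudkubduul/ → imenoudikubiduul.
Rule 4 (final i-epenthesis): the form ends in the consonant /l/, so [i] is inserted word-finally. /imenoudikubiduul/ → imenoudikubiduuli.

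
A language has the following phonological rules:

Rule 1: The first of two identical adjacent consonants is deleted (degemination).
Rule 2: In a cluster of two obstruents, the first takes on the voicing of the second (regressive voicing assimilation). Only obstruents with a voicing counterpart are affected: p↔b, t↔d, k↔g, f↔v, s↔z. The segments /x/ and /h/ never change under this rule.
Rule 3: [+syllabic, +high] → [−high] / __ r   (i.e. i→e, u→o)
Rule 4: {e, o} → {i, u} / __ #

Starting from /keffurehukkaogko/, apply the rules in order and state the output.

Rule 1 (degemination): /ff/ is a geminate; the first /f/ deletes. /kk/ is a geminate; the first /k/ deletes. /keffurehukkaogko/ → kefurehukaogko.
Rule 2 (regressive voicing assimilation): /g/ precedes the voiceless obstruent /k/, so it devoices to [k] by assimilation. /kefurehukaogko/ → kefurehukaokko.
Rule 3 (pre-rhotic lowering): /u/ is a high vowel immediately before /r/, so it lowers to [o]. /kefurehukaokko/ → keforehukaokko.
Rule 4 (final vowel raising): /o/ is a mid vowel in word-final position, so it raises to [u]. /keforehukaokko/ → keforehukaokku.

keforehukaokku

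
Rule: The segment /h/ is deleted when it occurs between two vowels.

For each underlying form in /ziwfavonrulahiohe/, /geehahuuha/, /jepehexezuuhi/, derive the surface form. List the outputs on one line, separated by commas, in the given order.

ziwfavonrulaioe, geeauua, jepeexezuui

/ziwfavonrulahiohe/: /h/ occurs between vowels /a/ and /i/, so it deletes. /h/ occurs between vowels /o/ and /e/, so it deletes. → [ziwfavonrulaioe].
/geehahuuha/: /h/ occurs between vowels /e/ and /a/, so it deletes. /h/ occurs between vowels /a/ and /u/, so it deletes. /h/ occurs between vowels /u/ and /a/, so it deletes. → [geeauua].
/jepehexezuuhi/: /h/ occurs between vowels /e/ and /e/, so it deletes. /h/ occurs between vowels /u/ and /i/, so it deletes. → [jepeexezuui].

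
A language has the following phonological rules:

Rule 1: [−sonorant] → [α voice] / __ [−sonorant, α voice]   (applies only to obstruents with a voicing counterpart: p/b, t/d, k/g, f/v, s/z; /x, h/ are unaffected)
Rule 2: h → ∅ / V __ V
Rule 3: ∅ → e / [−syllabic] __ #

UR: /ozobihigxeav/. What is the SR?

Rule 1 (regressive voicing assimilation): /g/ precedes the voiceless obstruent /x/, so it devoices to [k] by assimilation. /ozobihigxeav/ → ozobihikxeav.
Rule 2 (intervocalic h-deletion): /h/ occurs between vowels /i/ and /i/, so it deletes. /ozobihikxeav/ → ozobiikxeav.
Rule 3 (final e-epenthesis): the form ends in the consonant /v/, so [e] is inserted word-finally. /ozobiikxeav/ → ozobiikxeave.

ozobiikxeave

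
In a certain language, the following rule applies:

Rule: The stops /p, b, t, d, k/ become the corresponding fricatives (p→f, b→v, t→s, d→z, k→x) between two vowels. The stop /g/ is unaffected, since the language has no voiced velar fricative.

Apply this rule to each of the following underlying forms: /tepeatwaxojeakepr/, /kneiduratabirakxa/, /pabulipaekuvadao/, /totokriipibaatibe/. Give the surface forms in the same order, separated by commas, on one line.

/tepeatwaxojeakepr/: /p/ is a stop between vowels /e/ and /e/, so it spirantizes to the fricative [f]. /k/ is a stop between vowels /a/ and /e/, so it spirantizes to the fricative [x]. → [tefeatwaxojeaxepr].
/kneiduratabirakxa/: /d/ is a stop between vowels /i/ and /u/, so it spirantizes to the fricative [z]. /t/ is a stop between vowels /a/ and /a/, so it spirantizes to the fricative [s]. /b/ is a stop between vowels /a/ and /i/, so it spirantizes to the fricative [v]. → [kneizurasavirakxa].
/pabulipaekuvadao/: /b/ is a stop between vowels /a/ and /u/, so it spirantizes to the fricative [v]. /p/ is a stop between vowels /i/ and /a/, so it spirantizes to the fricative [f]. /k/ is a stop between vowels /e/ and /u/, so it spirantizes to the fricative [x]. /d/ is a stop between vowels /a/ and /a/, so it spirantizes to the fricative [z]. → [pavulifaexuvazao].
/totokriipibaatibe/: /t/ is a stop between vowels /o/ and /o/, so it spirantizes to the fricative [s]. /p/ is a stop between vowels /i/ and /i/, so it spirantizes to the fricative [f]. /b/ is a stop between vowels /i/ and /a/, so it spirantizes to the fricative [v]. /t/ is a stop between vowels /a/ and /i/, so it spirantizes to the fricative [s]. /b/ is a stop between vowels /i/ and /e/, so it spirantizes to the fricative [v]. → [tosokriifivaasive].

tefeatwaxojeaxepr, kneizurasavirakxa, pavulifaexuvazao, tosokriifivaasive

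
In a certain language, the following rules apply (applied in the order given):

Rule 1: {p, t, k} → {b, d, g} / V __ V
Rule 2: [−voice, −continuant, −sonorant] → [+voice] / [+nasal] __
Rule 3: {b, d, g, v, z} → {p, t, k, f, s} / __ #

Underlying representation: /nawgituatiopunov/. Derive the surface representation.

Rule 1 (intervocalic voicing): /t/ is a voiceless stop between vowels /i/ and /u/, so it voices to [d]. /t/ is a voiceless stop between vowels /a/ and /i/, so it voices to [d]. /p/ is a voiceless stop between vowels /o/ and /u/, so it voices to [b]. /nawgituatiopunov/ → nawgiduadiobunov.
Rule 2 (post-nasal voicing): no segment meets the environment; /nawgiduadiobunov/ is unchanged.
Rule 3 (final devoicing): /v/ is a voiced obstruent in word-final position, so it devoices to [f]. /nawgiduadiobunov/ → nawgiduadiobunof.

nawgiduadiobunof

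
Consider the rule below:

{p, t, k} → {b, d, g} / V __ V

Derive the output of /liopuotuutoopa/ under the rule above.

liobuoduudooba

/p/ is a voiceless stop between vowels /o/ and /u/, so it voices to [b].
/t/ is a voiceless stop between vowels /o/ and /u/, so it voices to [d].
/t/ is a voiceless stop between vowels /u/ and /o/, so it voices to [d].
/p/ is a voiceless stop between vowels /o/ and /a/, so it voices to [b].
Surface form: [liobuoduudooba].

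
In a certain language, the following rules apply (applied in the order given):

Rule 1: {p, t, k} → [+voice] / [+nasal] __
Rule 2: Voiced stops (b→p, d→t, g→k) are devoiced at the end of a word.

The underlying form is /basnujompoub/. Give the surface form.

Rule 1 (post-nasal voicing): /p/ is a voiceless stop immediately after the nasal /m/, so it voices to [b]. /basnujompoub/ → basnujomboub.
Rule 2 (final devoicing): /b/ is a voiced stop in word-final position, so it devoices to [p]. /basnujomboub/ → basnujomboup.

basnujomboup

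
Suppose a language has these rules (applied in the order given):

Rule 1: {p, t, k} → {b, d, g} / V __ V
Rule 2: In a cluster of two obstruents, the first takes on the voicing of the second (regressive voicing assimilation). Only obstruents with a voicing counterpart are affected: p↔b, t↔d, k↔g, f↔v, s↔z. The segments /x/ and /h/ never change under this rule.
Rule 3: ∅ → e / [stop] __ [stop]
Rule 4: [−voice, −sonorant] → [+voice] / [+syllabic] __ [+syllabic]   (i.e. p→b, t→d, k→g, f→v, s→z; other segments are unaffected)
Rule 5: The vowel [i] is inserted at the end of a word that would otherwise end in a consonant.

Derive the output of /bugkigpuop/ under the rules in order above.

bugegigebuopi

Rule 1 (intervocalic voicing): no segment meets the environment; /bugkigpuop/ is unchanged.
Rule 2 (regressive voicing assimilation): /g/ precedes the voiceless obstruent /k/, so it devoices to [k] by assimilation. /g/ precedes the voiceless obstruent /p/, so it devoices to [k] by assimilation. /bugkigpuop/ → bukkikpuop.
Rule 3 (stop-cluster e-epenthesis): /k/ and /k/ form a stop–stop cluster, so [e] is inserted between them. /k/ and /p/ form a stop–stop cluster, so [e] is inserted between them. /bukkikpuop/ → bukekikepuop.
Rule 4 (intervocalic voicing): /k/ is a voiceless obstruent between vowels /u/ and /e/, so it voices to [g]. /k/ is a voiceless obstruent between vowels /e/ and /i/, so it voices to [g]. /k/ is a voiceless obstruent between vowels /i/ and /e/, so it voices to [g]. /p/ is a voiceless obstruent between vowels /e/ and /u/, so it voices to [b]. /bukekikepuop/ → bugegigebuop.
Rule 5 (final i-epenthesis): the form ends in the consonant /p/, so [i] is inserted word-finally. /bugegigebuop/ → bugegigebuopi.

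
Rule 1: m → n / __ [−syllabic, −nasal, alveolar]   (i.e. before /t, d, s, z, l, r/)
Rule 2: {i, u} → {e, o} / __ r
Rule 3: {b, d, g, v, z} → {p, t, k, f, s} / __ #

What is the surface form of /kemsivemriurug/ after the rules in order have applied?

Rule 1 (nasal place assimilation): /m/ precedes the alveolar consonant /s/, so it assimilates in place to [n]. /m/ precedes the alveolar consonant /r/, so it assimilates in place to [n]. /kemsivemriurug/ → kensivenriurug.
Rule 2 (pre-rhotic lowering): /u/ is a high vowel immediately before /r/, so it lowers to [o]. /kensivenriurug/ → kensivenriorug.
Rule 3 (final devoicing): /g/ is a voiced obstruent in word-final position, so it devoices to [k]. /kensivenriorug/ → kensivenrioruk.

kensivenrioruk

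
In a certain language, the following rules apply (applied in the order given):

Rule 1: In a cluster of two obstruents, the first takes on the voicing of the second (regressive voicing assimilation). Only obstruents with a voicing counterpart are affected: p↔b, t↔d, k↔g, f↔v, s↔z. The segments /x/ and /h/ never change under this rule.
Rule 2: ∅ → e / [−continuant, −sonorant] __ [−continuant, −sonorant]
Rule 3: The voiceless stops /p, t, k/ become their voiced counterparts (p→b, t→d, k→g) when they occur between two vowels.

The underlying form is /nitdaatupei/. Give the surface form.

Rule 1 (regressive voicing assimilation): /t/ precedes the voiced obstruent /d/, so it voices to [d] by assimilation. /nitdaatupei/ → niddaatupei.
Rule 2 (stop-cluster e-epenthesis): /d/ and /d/ form a stop–stop cluster, so [e] is inserted between them. /niddaatupei/ → nidedaatupei.
Rule 3 (intervocalic voicing): /t/ is a voiceless stop between vowels /a/ and /u/, so it voices to [d]. /p/ is a voiceless stop between vowels /u/ and /e/, so it voices to [b]. /nidedaatupei/ → nidedaadubei.

nidedaadubei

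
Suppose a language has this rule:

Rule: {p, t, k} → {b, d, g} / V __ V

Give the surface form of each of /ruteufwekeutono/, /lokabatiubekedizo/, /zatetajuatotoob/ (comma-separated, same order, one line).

rudeufwegeudono, logabadiubegedizo, zadedajuadodoob

/ruteufwekeutono/: /t/ is a voiceless stop between vowels /u/ and /e/, so it voices to [d]. /k/ is a voiceless stop between vowels /e/ and /e/, so it voices to [g]. /t/ is a voiceless stop between vowels /u/ and /o/, so it voices to [d]. → [rudeufwegeudono].
/lokabatiubekedizo/: /k/ is a voiceless stop between vowels /o/ and /a/, so it voices to [g]. /t/ is a voiceless stop between vowels /a/ and /i/, so it voices to [d]. /k/ is a voiceless stop between vowels /e/ and /e/, so it voices to [g]. → [logabadiubegedizo].
/zatetajuatotoob/: /t/ is a voiceless stop between vowels /a/ and /e/, so it voices to [d]. /t/ is a voiceless stop between vowels /e/ and /a/, so it voices to [d]. /t/ is a voiceless stop between vowels /a/ and /o/, so it voices to [d]. /t/ is a voiceless stop between vowels /o/ and /o/, so it voices to [d]. → [zadedajuadodoob].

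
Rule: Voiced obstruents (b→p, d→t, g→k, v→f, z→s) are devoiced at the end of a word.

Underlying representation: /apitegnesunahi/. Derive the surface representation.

No segment of /apitegnesunahi/ meets the structural description of the rule, so the form surfaces unchanged.

apitegnesunahi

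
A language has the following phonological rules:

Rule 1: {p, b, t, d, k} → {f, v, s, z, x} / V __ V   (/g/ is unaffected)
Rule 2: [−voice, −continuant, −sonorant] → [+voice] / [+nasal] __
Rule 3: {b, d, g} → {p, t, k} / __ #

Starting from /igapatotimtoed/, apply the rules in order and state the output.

Rule 1 (intervocalic spirantization): /p/ is a stop between vowels /a/ and /a/, so it spirantizes to the fricative [f]. /t/ is a stop between vowels /a/ and /o/, so it spirantizes to the fricative [s]. /t/ is a stop between vowels /o/ and /i/, so it spirantizes to the fricative [s]. /igapatotimtoed/ → igafasosimtoed.
Rule 2 (post-nasal voicing): /t/ is a voiceless stop immediately after the nasal /m/, so it voices to [d]. /igafasosimtoed/ → igafasosimdoed.
Rule 3 (final devoicing): /d/ is a voiced stop in word-final position, so it devoices to [t]. /igafasosimdoed/ → igafasosimdoet.

igafasosimdoet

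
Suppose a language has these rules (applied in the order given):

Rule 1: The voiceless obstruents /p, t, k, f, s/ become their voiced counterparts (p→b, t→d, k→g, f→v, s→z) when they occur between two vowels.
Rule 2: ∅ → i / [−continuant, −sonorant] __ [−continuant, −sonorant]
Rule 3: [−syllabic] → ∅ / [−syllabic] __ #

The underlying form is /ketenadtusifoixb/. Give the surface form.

kedenadituzivoix

Rule 1 (intervocalic voicing): /t/ is a voiceless obstruent between vowels /e/ and /e/, so it voices to [d]. /s/ is a voiceless obstruent between vowels /u/ and /i/, so it voices to [z]. /f/ is a voiceless obstruent between vowels /i/ and /o/, so it voices to [v]. /ketenadtusifoixb/ → kedenadtuzivoixb.
Rule 2 (stop-cluster i-epenthesis): /d/ and /t/ form a stop–stop cluster, so [i] is inserted between them. /kedenadtuzivoixb/ → kedenadituzivoixb.
Rule 3 (final cluster simplification): /b/ is the second consonant of a word-final cluster /xb/, so it deletes. /kedenadituzivoixb/ → kedenadituzivoix.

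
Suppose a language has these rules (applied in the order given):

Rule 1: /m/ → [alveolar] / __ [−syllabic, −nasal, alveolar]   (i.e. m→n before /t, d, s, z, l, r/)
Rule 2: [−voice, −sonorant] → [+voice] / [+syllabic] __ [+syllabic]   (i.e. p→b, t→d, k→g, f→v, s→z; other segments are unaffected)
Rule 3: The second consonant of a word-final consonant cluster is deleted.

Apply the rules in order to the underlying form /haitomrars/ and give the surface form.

Rule 1 (nasal place assimilation): /m/ precedes the alveolar consonant /r/, so it assimilates in place to [n]. /haitomrars/ → haitonrars.
Rule 2 (intervocalic voicing): /t/ is a voiceless obstruent between vowels /i/ and /o/, so it voices to [d]. /haitonrars/ → haidonrars.
Rule 3 (final cluster simplification): /s/ is the second consonant of a word-final cluster /rs/, so it deletes. /haidonrars/ → haidonrar.

haidonrar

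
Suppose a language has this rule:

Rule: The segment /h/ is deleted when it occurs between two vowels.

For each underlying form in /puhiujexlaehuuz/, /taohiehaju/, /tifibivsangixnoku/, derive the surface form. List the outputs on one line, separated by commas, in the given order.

/puhiujexlaehuuz/: /h/ occurs between vowels /u/ and /i/, so it deletes. /h/ occurs between vowels /e/ and /u/, so it deletes. → [puiujexlaeuuz].
/taohiehaju/: /h/ occurs between vowels /o/ and /i/, so it deletes. /h/ occurs between vowels /e/ and /a/, so it deletes. → [taoieaju].
/tifibivsangixnoku/: the rule's environment is not met; surfaces unchanged as [tifibivsangixnoku].

puiujexlaeuuz, taoieaju, tifibivsangixnoku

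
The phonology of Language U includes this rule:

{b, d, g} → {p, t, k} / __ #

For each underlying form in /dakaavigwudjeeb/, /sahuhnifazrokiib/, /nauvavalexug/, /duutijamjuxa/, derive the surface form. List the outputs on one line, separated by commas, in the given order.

dakaavigwudjeep, sahuhnifazrokiip, nauvavalexuk, duutijamjuxa

/dakaavigwudjeeb/: /b/ is a voiced stop in word-final position, so it devoices to [p]. → [dakaavigwudjeep].
/sahuhnifazrokiib/: /b/ is a voiced stop in word-final position, so it devoices to [p]. → [sahuhnifazrokiip].
/nauvavalexug/: /g/ is a voiced stop in word-final position, so it devoices to [k]. → [nauvavalexuk].
/duutijamjuxa/: the rule's environment is not met; surfaces unchanged as [duutijamjuxa].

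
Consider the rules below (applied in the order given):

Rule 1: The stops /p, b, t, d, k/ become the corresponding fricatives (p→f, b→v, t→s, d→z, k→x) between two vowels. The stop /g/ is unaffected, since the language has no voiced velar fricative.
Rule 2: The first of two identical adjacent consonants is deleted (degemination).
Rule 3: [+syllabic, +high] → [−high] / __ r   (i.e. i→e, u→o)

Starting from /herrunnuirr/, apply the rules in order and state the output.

herunuer

Rule 1 (intervocalic spirantization): no segment meets the environment; /herrunnuirr/ is unchanged.
Rule 2 (degemination): /rr/ is a geminate; the first /r/ deletes. /nn/ is a geminate; the first /n/ deletes. /rr/ is a geminate; the first /r/ deletes. /herrunnuirr/ → herunuir.
Rule 3 (pre-rhotic lowering): /i/ is a high vowel immediately before /r/, so it lowers to [e]. /herunuir/ → herunuer.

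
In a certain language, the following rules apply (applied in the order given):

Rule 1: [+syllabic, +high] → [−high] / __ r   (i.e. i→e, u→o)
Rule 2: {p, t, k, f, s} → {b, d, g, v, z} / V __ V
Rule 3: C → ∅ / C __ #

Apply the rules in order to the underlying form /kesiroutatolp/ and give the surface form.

Rule 1 (pre-rhotic lowering): /i/ is a high vowel immediately before /r/, so it lowers to [e]. /kesiroutatolp/ → keseroutatolp.
Rule 2 (intervocalic voicing): /s/ is a voiceless obstruent between vowels /e/ and /e/, so it voices to [z]. /t/ is a voiceless obstruent between vowels /u/ and /a/, so it voices to [d]. /t/ is a voiceless obstruent between vowels /a/ and /o/, so it voices to [d]. /keseroutatolp/ → kezeroudadolp.
Rule 3 (final cluster simplification): /p/ is the second consonant of a word-final cluster /lp/, so it deletes. /kezeroudadolp/ → kezeroudadol.

kezeroudadol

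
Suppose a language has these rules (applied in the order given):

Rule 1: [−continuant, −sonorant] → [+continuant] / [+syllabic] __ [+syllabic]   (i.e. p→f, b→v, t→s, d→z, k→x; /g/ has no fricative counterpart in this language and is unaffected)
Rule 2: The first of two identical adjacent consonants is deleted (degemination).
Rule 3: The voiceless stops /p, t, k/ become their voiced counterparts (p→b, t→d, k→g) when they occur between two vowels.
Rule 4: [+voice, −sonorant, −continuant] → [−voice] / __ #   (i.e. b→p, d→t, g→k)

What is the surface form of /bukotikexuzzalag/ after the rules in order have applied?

Rule 1 (intervocalic spirantization): /k/ is a stop between vowels /u/ and /o/, so it spirantizes to the fricative [x]. /t/ is a stop between vowels /o/ and /i/, so it spirantizes to the fricative [s]. /k/ is a stop between vowels /i/ and /e/, so it spirantizes to the fricative [x]. /bukotikexuzzalag/ → buxosixexuzzalag.
Rule 2 (degemination): /zz/ is a geminate; the first /z/ deletes. /buxosixexuzzalag/ → buxosixexuzalag.
Rule 3 (intervocalic voicing): no segment meets the environment; /buxosixexuzalag/ is unchanged.
Rule 4 (final devoicing): /g/ is a voiced stop in word-final position, so it devoices to [k]. /buxosixexuzalag/ → buxosixexuzalak.

buxosixexuzalak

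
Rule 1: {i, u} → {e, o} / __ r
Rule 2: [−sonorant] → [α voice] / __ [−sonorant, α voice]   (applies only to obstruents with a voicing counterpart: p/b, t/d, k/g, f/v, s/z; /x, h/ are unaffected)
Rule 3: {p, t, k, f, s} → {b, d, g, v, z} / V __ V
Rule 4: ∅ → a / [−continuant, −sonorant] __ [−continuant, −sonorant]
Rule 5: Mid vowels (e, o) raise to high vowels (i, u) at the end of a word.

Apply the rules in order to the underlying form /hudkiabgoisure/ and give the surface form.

hutakiabagoizori

Rule 1 (pre-rhotic lowering): /u/ is a high vowel immediately before /r/, so it lowers to [o]. /hudkiabgoisure/ → hudkiabgoisore.
Rule 2 (regressive voicing assimilation): /d/ precedes the voiceless obstruent /k/, so it devoices to [t] by assimilation. /hudkiabgoisore/ → hutkiabgoisore.
Rule 3 (intervocalic voicing): /s/ is a voiceless obstruent between vowels /i/ and /o/, so it voices to [z]. /hutkiabgoisore/ → hutkiabgoizore.
Rule 4 (stop-cluster a-epenthesis): /t/ and /k/ form a stop–stop cluster, so [a] is inserted between them. /b/ and /g/ form a stop–stop cluster, so [a] is inserted between them. /hutkiabgoizore/ → hutakiabagoizore.
Rule 5 (final vowel raising): /e/ is a mid vowel in word-final position, so it raises to [i]. /hutakiabagoizore/ → hutakiabagoizori.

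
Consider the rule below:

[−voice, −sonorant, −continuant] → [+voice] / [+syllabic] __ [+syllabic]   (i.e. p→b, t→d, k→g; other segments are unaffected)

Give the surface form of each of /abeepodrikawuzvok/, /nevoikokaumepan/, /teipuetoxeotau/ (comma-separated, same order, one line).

/abeepodrikawuzvok/: /p/ is a voiceless stop between vowels /e/ and /o/, so it voices to [b]. /k/ is a voiceless stop between vowels /i/ and /a/, so it voices to [g]. → [abeebodrigawuzvok].
/nevoikokaumepan/: /k/ is a voiceless stop between vowels /i/ and /o/, so it voices to [g]. /k/ is a voiceless stop between vowels /o/ and /a/, so it voices to [g]. /p/ is a voiceless stop between vowels /e/ and /a/, so it voices to [b]. → [nevoigogaumeban].
/teipuetoxeotau/: /p/ is a voiceless stop between vowels /i/ and /u/, so it voices to [b]. /t/ is a voiceless stop between vowels /e/ and /o/, so it voices to [d]. /t/ is a voiceless stop between vowels /o/ and /a/, so it voices to [d]. → [teibuedoxeodau].

abeebodrigawuzvok, nevoigogaumeban, teibuedoxeodau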